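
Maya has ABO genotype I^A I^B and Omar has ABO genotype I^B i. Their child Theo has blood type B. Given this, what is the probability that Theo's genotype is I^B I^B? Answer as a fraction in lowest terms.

Cross I^A I^B × I^B i → 1/4 I^A I^B, 1/4 I^A i, 1/4 I^B I^B, 1/4 I^B i.
Type-B genotypes among offspring: I^B I^B (1/4), I^B i (1/4); total 1/2.
P(I^B I^B | type B) = (1/4) / (1/2) = 1/2.

1/2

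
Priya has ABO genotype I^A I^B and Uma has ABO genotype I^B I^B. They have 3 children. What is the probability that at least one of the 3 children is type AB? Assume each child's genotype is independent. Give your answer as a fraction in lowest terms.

ABO cross I^A I^B × I^B I^B → 1/2 B, 1/2 AB.
So P(type AB) = 1/2 per child.
P(none) = (1/2)^3 = 1/8; P(at least one) = 1 − 1/8 = 7/8.

7/8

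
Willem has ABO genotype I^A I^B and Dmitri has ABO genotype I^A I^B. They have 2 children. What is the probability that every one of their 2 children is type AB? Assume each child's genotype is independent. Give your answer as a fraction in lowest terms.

1/4

ABO cross I^A I^B × I^A I^B → 1/4 A, 1/4 B, 1/2 AB.
So P(type AB) = 1/2 per child.
All 2 independent: (1/2)^2 = 1/4.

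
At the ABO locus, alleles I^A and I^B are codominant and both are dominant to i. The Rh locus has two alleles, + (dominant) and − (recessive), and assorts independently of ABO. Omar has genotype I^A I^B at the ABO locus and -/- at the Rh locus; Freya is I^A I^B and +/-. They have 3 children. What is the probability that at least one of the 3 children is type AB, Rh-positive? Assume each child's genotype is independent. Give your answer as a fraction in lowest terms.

37/64

ABO cross I^A I^B × I^A I^B → 1/4 A, 1/4 B, 1/2 AB.
Rh cross -/- × +/- → 1/2 Rh+, 1/2 Rh-; so P(type AB, Rh-positive) = 1/2 × 1/2 = 1/4 per child.
P(none) = (3/4)^3 = 27/64; P(at least one) = 1 − 27/64 = 37/64.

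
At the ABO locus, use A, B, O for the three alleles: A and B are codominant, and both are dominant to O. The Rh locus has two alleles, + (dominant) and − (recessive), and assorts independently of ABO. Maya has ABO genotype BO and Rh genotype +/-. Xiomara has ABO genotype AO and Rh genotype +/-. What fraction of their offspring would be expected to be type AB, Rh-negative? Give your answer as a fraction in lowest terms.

1/16

ABO cross BO × AO → offspring phenotypes: 1/4 O, 1/4 A, 1/4 B, 1/4 AB.
Rh cross +/- × +/- → 3/4 Rh+, 1/4 Rh-.
Independent loci: P(type AB, Rh-negative) = 1/4 × 1/4 = 1/16.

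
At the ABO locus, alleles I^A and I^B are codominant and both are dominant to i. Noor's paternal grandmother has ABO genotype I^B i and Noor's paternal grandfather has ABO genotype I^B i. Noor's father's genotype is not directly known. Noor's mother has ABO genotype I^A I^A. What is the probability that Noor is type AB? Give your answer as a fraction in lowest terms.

Noor's father's ABO genotype from I^B i × I^B i: 1/4 I^B I^B, 1/2 I^B i, 1/4 i i.
Crossing each possibility with the mother I^A I^A and summing P(type AB): 1/4·1 + 1/2·1/2 + 1/4·0 = 1/2.

1/2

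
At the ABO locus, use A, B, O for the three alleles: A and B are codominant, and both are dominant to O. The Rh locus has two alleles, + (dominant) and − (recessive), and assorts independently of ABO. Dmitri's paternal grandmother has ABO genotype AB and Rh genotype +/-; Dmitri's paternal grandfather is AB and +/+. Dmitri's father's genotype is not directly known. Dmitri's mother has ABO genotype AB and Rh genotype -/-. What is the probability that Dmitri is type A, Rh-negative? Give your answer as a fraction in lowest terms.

1/16

Dmitri's father's ABO genotype from AB × AB: 1/4 AA, 1/2 AB, 1/4 BB.
Crossing each possibility with the mother AB and summing P(type A): 1/4·1/2 + 1/2·1/4 + 1/4·0 = 1/4.
Similarly for Rh via the father's Rh distribution: P(Rh-) = 1/4.
Independent loci: 1/4 × 1/4 = 1/16.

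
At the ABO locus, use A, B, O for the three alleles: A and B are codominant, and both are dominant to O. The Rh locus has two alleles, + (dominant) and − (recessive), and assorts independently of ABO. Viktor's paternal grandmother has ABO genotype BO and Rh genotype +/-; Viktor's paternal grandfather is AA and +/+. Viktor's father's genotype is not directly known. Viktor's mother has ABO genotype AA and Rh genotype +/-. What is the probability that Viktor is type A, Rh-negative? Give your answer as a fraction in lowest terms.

3/32

Viktor's father's ABO genotype from BO × AA: 1/2 AB, 1/2 AO.
Crossing each possibility with the mother AA and summing P(type A): 1/2·1/2 + 1/2·1 = 3/4.
Similarly for Rh via the father's Rh distribution: P(Rh-) = 1/8.
Independent loci: 3/4 × 1/8 = 3/32.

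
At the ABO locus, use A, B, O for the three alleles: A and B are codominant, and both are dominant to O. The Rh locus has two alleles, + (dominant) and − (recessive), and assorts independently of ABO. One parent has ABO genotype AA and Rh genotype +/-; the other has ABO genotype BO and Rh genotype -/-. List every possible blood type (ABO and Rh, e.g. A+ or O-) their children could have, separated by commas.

Gametes from AA × BO give offspring ABO genotypes AB, AO, i.e. phenotypes A, AB.
Rh cross +/- × -/- → phenotypes Rh+, Rh-.
Combining independently: A+, A-, AB+, AB-.

A+, A-, AB+, AB-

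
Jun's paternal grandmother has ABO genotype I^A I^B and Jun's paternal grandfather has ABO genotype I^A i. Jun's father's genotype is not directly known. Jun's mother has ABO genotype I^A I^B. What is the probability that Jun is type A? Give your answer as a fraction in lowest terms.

Jun's father's ABO genotype from I^A I^B × I^A i: 1/4 I^A I^A, 1/4 I^A I^B, 1/4 I^A i, 1/4 I^B i.
Crossing each possibility with the mother I^A I^B and summing P(type A): 1/4·1/2 + 1/4·1/4 + 1/4·1/2 + 1/4·1/4 = 3/8.

3/8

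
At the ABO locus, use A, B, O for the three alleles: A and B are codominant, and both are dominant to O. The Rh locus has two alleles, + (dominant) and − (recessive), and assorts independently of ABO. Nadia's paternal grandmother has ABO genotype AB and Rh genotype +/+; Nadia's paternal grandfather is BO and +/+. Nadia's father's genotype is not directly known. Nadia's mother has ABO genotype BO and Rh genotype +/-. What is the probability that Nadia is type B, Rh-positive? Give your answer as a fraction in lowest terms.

Nadia's father's ABO genotype from AB × BO: 1/4 AB, 1/4 AO, 1/4 BB, 1/4 BO.
Crossing each possibility with the mother BO and summing P(type B): 1/4·1/2 + 1/4·1/4 + 1/4·1 + 1/4·3/4 = 5/8.
Similarly for Rh via the father's Rh distribution: P(Rh+) = 1.
Independent loci: 5/8 × 1 = 5/8.

5/8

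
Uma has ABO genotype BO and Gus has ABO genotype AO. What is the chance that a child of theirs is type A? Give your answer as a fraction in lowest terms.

1/4

ABO cross BO × AO → offspring phenotypes: 1/4 O, 1/4 A, 1/4 B, 1/4 AB.
So P(type A) = 1/4.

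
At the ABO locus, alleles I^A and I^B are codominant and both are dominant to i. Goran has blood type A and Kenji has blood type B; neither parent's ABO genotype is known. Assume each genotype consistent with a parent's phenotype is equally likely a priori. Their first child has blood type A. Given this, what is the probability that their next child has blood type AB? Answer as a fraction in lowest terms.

5/12

Possible genotypes: Goran ∈ {I^A I^A, I^A i}; Kenji ∈ {I^B I^B, I^B i}.
Weight each parental genotype pair by prior × P(type-A child):
  I^A I^A × I^B i: posterior weight 2/3; P(next child type AB) = 1/2.
  I^A i × I^B i: posterior weight 1/3; P(next child type AB) = 1/4.
Weighted sum = 5/12.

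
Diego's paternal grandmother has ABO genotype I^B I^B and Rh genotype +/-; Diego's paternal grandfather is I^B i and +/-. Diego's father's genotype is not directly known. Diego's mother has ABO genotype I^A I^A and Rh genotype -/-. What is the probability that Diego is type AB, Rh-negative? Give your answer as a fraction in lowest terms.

3/8

Diego's father's ABO genotype from I^B I^B × I^B i: 1/2 I^B I^B, 1/2 I^B i.
Crossing each possibility with the mother I^A I^A and summing P(type AB): 1/2·1 + 1/2·1/2 = 3/4.
Similarly for Rh via the father's Rh distribution: P(Rh-) = 1/2.
Independent loci: 3/4 × 1/2 = 3/8.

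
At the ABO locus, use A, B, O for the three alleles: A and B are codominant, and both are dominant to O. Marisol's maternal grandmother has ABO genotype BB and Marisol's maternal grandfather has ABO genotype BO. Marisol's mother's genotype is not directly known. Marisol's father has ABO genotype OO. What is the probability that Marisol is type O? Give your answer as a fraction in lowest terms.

1/4

Marisol's mother's ABO genotype from BB × BO: 1/2 BB, 1/2 BO.
Crossing each possibility with the father OO and summing P(type O): 1/2·0 + 1/2·1/2 = 1/4.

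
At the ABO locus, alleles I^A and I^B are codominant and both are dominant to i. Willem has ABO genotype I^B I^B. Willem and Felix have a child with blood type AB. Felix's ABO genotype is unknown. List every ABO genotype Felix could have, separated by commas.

I^A I^A, I^A I^B, I^A i

For each candidate genotype of Felix, check whether crossing it with I^B I^B can produce every observed child phenotype.
  I^A I^A → possible child types {AB} ✓
  I^A I^B → possible child types {B, AB} ✓
  I^A i → possible child types {B, AB} ✓
  I^B I^B → possible child types {B} ✗
  I^B i → possible child types {B} ✗
  i i → possible child types {B} ✗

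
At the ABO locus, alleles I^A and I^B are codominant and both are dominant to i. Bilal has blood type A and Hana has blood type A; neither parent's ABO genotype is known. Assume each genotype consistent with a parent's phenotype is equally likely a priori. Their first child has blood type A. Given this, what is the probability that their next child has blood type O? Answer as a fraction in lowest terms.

1/20

Possible genotypes: Bilal ∈ {I^A I^A, I^A i}; Hana ∈ {I^A I^A, I^A i}.
Weight each parental genotype pair by prior × P(type-A child):
  I^A I^A × I^A I^A: posterior weight 4/15; P(next child type O) = 0.
  I^A I^A × I^A i: posterior weight 4/15; P(next child type O) = 0.
  I^A i × I^A I^A: posterior weight 4/15; P(next child type O) = 0.
  I^A i × I^A i: posterior weight 1/5; P(next child type O) = 1/4.
Weighted sum = 1/20.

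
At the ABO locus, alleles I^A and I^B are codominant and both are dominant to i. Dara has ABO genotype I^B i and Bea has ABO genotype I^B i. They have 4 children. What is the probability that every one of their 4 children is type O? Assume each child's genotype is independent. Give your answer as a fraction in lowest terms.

ABO cross I^B i × I^B i → 1/4 O, 3/4 B.
So P(type O) = 1/4 per child.
All 4 independent: (1/4)^4 = 1/256.

1/256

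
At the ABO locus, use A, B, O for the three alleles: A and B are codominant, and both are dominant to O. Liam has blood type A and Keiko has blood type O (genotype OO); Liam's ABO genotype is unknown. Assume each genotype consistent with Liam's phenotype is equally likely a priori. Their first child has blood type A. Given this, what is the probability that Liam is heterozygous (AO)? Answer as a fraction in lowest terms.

1/3

Possible genotypes: Liam ∈ {AA, AO}; Keiko ∈ {OO}.
Weight each parental genotype pair by prior × P(type-A child):
  AA × OO: posterior weight 2/3.
  AO × OO: posterior weight 1/3.
Sum the posterior weight over pairs where Liam is AO: 1/3.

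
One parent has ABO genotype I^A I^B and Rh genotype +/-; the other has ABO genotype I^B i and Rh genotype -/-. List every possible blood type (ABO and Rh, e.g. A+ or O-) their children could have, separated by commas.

A+, A-, B+, B-, AB+, AB-

Gametes from I^A I^B × I^B i give offspring ABO genotypes I^A I^B, I^A i, I^B I^B, I^B i, i.e. phenotypes A, B, AB.
Rh cross +/- × -/- → phenotypes Rh+, Rh-.
Combining independently: A+, A-, B+, B-, AB+, AB-.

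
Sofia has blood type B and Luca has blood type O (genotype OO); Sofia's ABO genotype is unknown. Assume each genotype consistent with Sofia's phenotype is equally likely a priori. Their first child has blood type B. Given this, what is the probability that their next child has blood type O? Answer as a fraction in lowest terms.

Possible genotypes: Sofia ∈ {BB, BO}; Luca ∈ {OO}.
Weight each parental genotype pair by prior × P(type-B child):
  BB × OO: posterior weight 2/3; P(next child type O) = 0.
  BO × OO: posterior weight 1/3; P(next child type O) = 1/2.
Weighted sum = 1/6.

1/6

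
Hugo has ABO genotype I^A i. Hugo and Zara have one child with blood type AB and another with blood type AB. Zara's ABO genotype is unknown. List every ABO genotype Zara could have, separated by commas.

I^A I^B, I^B I^B, I^B i

For each candidate genotype of Zara, check whether crossing it with I^A i can produce every observed child phenotype.
  I^A I^A → possible child types {A} ✗
  I^A I^B → possible child types {A, B, AB} ✓
  I^A i → possible child types {O, A} ✗
  I^B I^B → possible child types {B, AB} ✓
  I^B i → possible child types {O, A, B, AB} ✓
  i i → possible child types {O, A} ✗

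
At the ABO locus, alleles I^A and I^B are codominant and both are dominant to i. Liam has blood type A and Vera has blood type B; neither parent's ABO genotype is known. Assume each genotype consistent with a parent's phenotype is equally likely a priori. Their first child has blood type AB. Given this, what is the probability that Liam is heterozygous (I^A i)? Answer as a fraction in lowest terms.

Possible genotypes: Liam ∈ {I^A I^A, I^A i}; Vera ∈ {I^B I^B, I^B i}.
Weight each parental genotype pair by prior × P(type-AB child):
  I^A I^A × I^B I^B: posterior weight 4/9.
  I^A I^A × I^B i: posterior weight 2/9.
  I^A i × I^B I^B: posterior weight 2/9.
  I^A i × I^B i: posterior weight 1/9.
Sum the posterior weight over pairs where Liam is I^A i: 1/3.

1/3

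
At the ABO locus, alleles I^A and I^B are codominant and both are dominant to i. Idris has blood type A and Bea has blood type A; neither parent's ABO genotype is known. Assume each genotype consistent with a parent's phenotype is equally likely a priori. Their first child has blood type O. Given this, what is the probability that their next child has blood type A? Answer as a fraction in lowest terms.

Possible genotypes: Idris ∈ {I^A I^A, I^A i}; Bea ∈ {I^A I^A, I^A i}.
Weight each parental genotype pair by prior × P(type-O child):
  I^A i × I^A i: posterior weight 1; P(next child type A) = 3/4.
Weighted sum = 3/4.

3/4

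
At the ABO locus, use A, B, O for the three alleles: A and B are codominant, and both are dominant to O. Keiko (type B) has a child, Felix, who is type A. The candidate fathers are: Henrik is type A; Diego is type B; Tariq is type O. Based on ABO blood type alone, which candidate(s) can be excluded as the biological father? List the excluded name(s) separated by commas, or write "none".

A candidate is excluded only if no genotype consistent with his phenotype could produce a type A child with a type B mother.
Diego (type B): no genotype consistent with that phenotype can produce a type-A child with a type-B mother.
Tariq (type O): no genotype consistent with that phenotype can produce a type-A child with a type-B mother.

Diego, Tariq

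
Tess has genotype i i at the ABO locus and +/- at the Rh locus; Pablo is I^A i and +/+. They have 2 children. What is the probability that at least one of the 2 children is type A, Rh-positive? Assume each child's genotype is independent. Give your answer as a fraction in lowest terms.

ABO cross i i × I^A i → 1/2 O, 1/2 A.
Rh cross +/- × +/+ → 1 Rh+; so P(type A, Rh-positive) = 1/2 × 1 = 1/2 per child.
P(none) = (1/2)^2 = 1/4; P(at least one) = 1 − 1/4 = 3/4.

3/4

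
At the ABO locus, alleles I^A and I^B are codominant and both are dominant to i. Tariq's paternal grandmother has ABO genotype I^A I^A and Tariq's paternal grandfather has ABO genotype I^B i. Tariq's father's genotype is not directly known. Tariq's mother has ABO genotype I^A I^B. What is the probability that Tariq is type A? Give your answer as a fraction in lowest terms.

3/8

Tariq's father's ABO genotype from I^A I^A × I^B i: 1/2 I^A I^B, 1/2 I^A i.
Crossing each possibility with the mother I^A I^B and summing P(type A): 1/2·1/4 + 1/2·1/2 = 3/8.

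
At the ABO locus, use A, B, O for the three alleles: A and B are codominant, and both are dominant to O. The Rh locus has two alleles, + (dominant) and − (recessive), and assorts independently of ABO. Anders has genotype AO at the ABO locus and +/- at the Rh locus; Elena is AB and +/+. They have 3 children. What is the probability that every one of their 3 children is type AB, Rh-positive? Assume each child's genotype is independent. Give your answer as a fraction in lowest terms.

1/64

ABO cross AO × AB → 1/2 A, 1/4 B, 1/4 AB.
Rh cross +/- × +/+ → 1 Rh+; so P(type AB, Rh-positive) = 1/4 × 1 = 1/4 per child.
All 3 independent: (1/4)^3 = 1/64.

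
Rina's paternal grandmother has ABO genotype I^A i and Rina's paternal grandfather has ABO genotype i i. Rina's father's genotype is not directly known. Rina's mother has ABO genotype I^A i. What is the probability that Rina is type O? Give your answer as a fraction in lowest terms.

Rina's father's ABO genotype from I^A i × i i: 1/2 I^A i, 1/2 i i.
Crossing each possibility with the mother I^A i and summing P(type O): 1/2·1/4 + 1/2·1/2 = 3/8.

3/8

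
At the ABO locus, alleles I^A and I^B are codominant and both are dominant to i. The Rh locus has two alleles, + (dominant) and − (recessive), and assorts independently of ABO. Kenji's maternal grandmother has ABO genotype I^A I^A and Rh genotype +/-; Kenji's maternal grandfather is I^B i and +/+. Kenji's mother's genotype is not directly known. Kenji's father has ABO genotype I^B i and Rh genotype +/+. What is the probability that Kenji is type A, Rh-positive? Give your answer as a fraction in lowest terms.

Kenji's mother's ABO genotype from I^A I^A × I^B i: 1/2 I^A I^B, 1/2 I^A i.
Crossing each possibility with the father I^B i and summing P(type A): 1/2·1/4 + 1/2·1/4 = 1/4.
Similarly for Rh via the mother's Rh distribution: P(Rh+) = 1.
Independent loci: 1/4 × 1 = 1/4.

1/4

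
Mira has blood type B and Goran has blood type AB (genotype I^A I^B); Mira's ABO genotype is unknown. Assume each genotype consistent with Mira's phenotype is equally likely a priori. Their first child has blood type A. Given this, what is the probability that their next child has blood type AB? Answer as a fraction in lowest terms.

1/4

Possible genotypes: Mira ∈ {I^B I^B, I^B i}; Goran ∈ {I^A I^B}.
Weight each parental genotype pair by prior × P(type-A child):
  I^B i × I^A I^B: posterior weight 1; P(next child type AB) = 1/4.
Weighted sum = 1/4.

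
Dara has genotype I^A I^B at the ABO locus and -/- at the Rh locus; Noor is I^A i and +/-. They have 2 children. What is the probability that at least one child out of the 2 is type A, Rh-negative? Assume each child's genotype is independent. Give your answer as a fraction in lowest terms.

ABO cross I^A I^B × I^A i → 1/2 A, 1/4 B, 1/4 AB.
Rh cross -/- × +/- → 1/2 Rh+, 1/2 Rh-; so P(type A, Rh-negative) = 1/2 × 1/2 = 1/4 per child.
P(none) = (3/4)^2 = 9/16; P(at least one) = 1 − 9/16 = 7/16.

7/16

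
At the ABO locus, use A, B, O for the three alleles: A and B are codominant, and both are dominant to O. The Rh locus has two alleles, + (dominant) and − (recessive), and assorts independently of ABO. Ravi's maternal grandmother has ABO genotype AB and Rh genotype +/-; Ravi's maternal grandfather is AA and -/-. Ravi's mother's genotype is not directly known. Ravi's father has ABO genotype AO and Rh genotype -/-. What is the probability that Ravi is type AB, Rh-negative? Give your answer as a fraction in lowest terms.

3/32

Ravi's mother's ABO genotype from AB × AA: 1/2 AA, 1/2 AB.
Crossing each possibility with the father AO and summing P(type AB): 1/2·0 + 1/2·1/4 = 1/8.
Similarly for Rh via the mother's Rh distribution: P(Rh-) = 3/4.
Independent loci: 1/8 × 3/4 = 3/32.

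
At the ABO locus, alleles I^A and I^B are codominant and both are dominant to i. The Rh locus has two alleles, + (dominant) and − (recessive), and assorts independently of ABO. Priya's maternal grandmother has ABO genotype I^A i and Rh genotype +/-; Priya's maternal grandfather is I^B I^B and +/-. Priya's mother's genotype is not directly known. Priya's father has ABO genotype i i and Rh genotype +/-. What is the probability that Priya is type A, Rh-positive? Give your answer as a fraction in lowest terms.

Priya's mother's ABO genotype from I^A i × I^B I^B: 1/2 I^A I^B, 1/2 I^B i.
Crossing each possibility with the father i i and summing P(type A): 1/2·1/2 + 1/2·0 = 1/4.
Similarly for Rh via the mother's Rh distribution: P(Rh+) = 3/4.
Independent loci: 1/4 × 3/4 = 3/16.

3/16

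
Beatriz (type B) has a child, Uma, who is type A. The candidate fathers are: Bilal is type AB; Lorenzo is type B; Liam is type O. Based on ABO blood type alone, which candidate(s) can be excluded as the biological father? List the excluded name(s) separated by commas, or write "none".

A candidate is excluded only if no genotype consistent with his phenotype could produce a type A child with a type B mother.
Lorenzo (type B): no genotype consistent with that phenotype can produce a type-A child with a type-B mother.
Liam (type O): no genotype consistent with that phenotype can produce a type-A child with a type-B mother.

Lorenzo, Liam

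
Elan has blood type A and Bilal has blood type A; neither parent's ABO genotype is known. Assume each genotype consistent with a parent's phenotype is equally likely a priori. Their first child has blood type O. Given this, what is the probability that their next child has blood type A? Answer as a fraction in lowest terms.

3/4

Possible genotypes: Elan ∈ {AA, AO}; Bilal ∈ {AA, AO}.
Weight each parental genotype pair by prior × P(type-O child):
  AO × AO: posterior weight 1; P(next child type A) = 3/4.
Weighted sum = 3/4.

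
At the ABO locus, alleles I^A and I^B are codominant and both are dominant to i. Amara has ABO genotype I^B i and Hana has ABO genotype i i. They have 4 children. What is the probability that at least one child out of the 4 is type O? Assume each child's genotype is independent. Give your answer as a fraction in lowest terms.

ABO cross I^B i × i i → 1/2 O, 1/2 B.
So P(type O) = 1/2 per child.
P(none) = (1/2)^4 = 1/16; P(at least one) = 1 − 1/16 = 15/16.

15/16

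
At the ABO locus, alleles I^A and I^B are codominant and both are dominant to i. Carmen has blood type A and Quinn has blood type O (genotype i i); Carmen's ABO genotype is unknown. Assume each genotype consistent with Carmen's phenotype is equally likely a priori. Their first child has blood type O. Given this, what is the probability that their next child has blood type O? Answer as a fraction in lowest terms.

Possible genotypes: Carmen ∈ {I^A I^A, I^A i}; Quinn ∈ {i i}.
Weight each parental genotype pair by prior × P(type-O child):
  I^A i × i i: posterior weight 1; P(next child type O) = 1/2.
Weighted sum = 1/2.

1/2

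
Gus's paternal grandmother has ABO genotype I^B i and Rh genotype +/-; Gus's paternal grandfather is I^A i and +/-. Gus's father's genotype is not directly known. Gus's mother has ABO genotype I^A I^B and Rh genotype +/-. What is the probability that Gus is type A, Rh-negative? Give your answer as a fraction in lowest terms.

3/32

Gus's father's ABO genotype from I^B i × I^A i: 1/4 I^A I^B, 1/4 I^A i, 1/4 I^B i, 1/4 i i.
Crossing each possibility with the mother I^A I^B and summing P(type A): 1/4·1/4 + 1/4·1/2 + 1/4·1/4 + 1/4·1/2 = 3/8.
Similarly for Rh via the father's Rh distribution: P(Rh-) = 1/4.
Independent loci: 3/8 × 1/4 = 3/32.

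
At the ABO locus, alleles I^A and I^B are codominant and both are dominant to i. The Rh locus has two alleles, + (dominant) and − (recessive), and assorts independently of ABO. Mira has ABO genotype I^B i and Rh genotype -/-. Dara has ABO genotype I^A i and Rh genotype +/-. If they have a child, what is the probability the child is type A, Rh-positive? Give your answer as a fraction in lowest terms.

1/8

ABO cross I^B i × I^A i → offspring phenotypes: 1/4 O, 1/4 A, 1/4 B, 1/4 AB.
Rh cross -/- × +/- → 1/2 Rh+, 1/2 Rh-.
Independent loci: P(type A, Rh-positive) = 1/4 × 1/2 = 1/8.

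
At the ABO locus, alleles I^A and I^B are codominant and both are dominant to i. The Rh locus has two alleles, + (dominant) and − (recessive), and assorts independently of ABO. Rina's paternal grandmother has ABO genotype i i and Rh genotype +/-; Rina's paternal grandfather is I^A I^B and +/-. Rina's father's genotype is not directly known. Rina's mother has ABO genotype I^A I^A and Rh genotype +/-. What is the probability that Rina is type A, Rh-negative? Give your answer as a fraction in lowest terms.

Rina's father's ABO genotype from i i × I^A I^B: 1/2 I^A i, 1/2 I^B i.
Crossing each possibility with the mother I^A I^A and summing P(type A): 1/2·1 + 1/2·1/2 = 3/4.
Similarly for Rh via the father's Rh distribution: P(Rh-) = 1/4.
Independent loci: 3/4 × 1/4 = 3/16.

3/16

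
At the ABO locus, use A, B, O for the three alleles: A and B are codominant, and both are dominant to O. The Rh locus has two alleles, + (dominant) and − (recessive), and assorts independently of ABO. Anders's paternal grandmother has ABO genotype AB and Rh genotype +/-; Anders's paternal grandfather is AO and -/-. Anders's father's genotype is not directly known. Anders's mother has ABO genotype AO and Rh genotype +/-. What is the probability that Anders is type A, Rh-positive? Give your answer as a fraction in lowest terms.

Anders's father's ABO genotype from AB × AO: 1/4 AA, 1/4 AB, 1/4 AO, 1/4 BO.
Crossing each possibility with the mother AO and summing P(type A): 1/4·1 + 1/4·1/2 + 1/4·3/4 + 1/4·1/4 = 5/8.
Similarly for Rh via the father's Rh distribution: P(Rh+) = 5/8.
Independent loci: 5/8 × 5/8 = 25/64.

25/64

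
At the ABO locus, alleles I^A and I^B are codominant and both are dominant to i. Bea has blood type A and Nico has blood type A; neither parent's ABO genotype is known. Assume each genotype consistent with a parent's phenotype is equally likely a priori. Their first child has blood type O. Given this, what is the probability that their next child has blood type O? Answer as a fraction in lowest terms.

Possible genotypes: Bea ∈ {I^A I^A, I^A i}; Nico ∈ {I^A I^A, I^A i}.
Weight each parental genotype pair by prior × P(type-O child):
  I^A i × I^A i: posterior weight 1; P(next child type O) = 1/4.
Weighted sum = 1/4.

1/4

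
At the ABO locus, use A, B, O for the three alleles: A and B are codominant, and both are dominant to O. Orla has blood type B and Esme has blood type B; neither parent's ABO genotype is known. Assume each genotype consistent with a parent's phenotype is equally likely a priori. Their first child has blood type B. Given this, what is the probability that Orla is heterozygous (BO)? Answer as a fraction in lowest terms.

7/15

Possible genotypes: Orla ∈ {BB, BO}; Esme ∈ {BB, BO}.
Weight each parental genotype pair by prior × P(type-B child):
  BB × BB: posterior weight 4/15.
  BB × BO: posterior weight 4/15.
  BO × BB: posterior weight 4/15.
  BO × BO: posterior weight 1/5.
Sum the posterior weight over pairs where Orla is BO: 7/15.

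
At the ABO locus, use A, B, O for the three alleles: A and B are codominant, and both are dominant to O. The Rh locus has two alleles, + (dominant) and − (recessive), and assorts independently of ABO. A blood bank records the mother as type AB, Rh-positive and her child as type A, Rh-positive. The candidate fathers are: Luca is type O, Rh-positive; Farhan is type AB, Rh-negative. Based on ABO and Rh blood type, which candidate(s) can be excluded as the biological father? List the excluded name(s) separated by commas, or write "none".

A candidate is excluded only if no genotype consistent with his phenotype could produce a type A, Rh-positive child with a type AB, Rh-positive mother.
Every candidate has at least one consistent genotype combination, so none can be excluded.

none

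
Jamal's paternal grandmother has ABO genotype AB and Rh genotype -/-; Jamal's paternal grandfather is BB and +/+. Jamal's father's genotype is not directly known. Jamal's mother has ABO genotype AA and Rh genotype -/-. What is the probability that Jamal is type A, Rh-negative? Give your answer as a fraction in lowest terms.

1/8

Jamal's father's ABO genotype from AB × BB: 1/2 AB, 1/2 BB.
Crossing each possibility with the mother AA and summing P(type A): 1/2·1/2 + 1/2·0 = 1/4.
Similarly for Rh via the father's Rh distribution: P(Rh-) = 1/2.
Independent loci: 1/4 × 1/2 = 1/8.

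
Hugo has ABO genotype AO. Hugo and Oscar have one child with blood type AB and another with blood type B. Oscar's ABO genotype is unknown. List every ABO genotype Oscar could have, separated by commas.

AB, BB, BO

For each candidate genotype of Oscar, check whether crossing it with AO can produce every observed child phenotype.
  AA → possible child types {A} ✗
  AB → possible child types {A, B, AB} ✓
  AO → possible child types {O, A} ✗
  BB → possible child types {B, AB} ✓
  BO → possible child types {O, A, B, AB} ✓
  OO → possible child types {O, A} ✗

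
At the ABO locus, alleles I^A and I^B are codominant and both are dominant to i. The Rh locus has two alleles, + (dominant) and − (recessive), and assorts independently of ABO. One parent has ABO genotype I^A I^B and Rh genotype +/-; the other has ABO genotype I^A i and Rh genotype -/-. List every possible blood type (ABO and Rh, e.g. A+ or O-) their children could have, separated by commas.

A+, A-, B+, B-, AB+, AB-

Gametes from I^A I^B × I^A i give offspring ABO genotypes I^A I^A, I^A I^B, I^A i, I^B i, i.e. phenotypes A, B, AB.
Rh cross +/- × -/- → phenotypes Rh+, Rh-.
Combining independently: A+, A-, B+, B-, AB+, AB-.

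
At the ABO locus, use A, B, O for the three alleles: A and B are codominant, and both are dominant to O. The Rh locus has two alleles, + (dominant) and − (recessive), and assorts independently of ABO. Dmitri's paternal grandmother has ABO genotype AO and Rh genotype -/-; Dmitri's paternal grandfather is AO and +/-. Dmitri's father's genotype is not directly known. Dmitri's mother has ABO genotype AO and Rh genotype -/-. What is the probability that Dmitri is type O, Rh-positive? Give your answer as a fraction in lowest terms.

1/16

Dmitri's father's ABO genotype from AO × AO: 1/4 AA, 1/2 AO, 1/4 OO.
Crossing each possibility with the mother AO and summing P(type O): 1/4·0 + 1/2·1/4 + 1/4·1/2 = 1/4.
Similarly for Rh via the father's Rh distribution: P(Rh+) = 1/4.
Independent loci: 1/4 × 1/4 = 1/16.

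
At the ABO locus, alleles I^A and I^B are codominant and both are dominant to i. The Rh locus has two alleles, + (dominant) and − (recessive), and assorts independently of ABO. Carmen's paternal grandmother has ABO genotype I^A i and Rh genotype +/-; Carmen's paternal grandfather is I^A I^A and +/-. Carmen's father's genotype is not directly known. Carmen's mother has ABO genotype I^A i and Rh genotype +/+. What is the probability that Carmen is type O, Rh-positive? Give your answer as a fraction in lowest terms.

1/8

Carmen's father's ABO genotype from I^A i × I^A I^A: 1/2 I^A I^A, 1/2 I^A i.
Crossing each possibility with the mother I^A i and summing P(type O): 1/2·0 + 1/2·1/4 = 1/8.
Similarly for Rh via the father's Rh distribution: P(Rh+) = 1.
Independent loci: 1/8 × 1 = 1/8.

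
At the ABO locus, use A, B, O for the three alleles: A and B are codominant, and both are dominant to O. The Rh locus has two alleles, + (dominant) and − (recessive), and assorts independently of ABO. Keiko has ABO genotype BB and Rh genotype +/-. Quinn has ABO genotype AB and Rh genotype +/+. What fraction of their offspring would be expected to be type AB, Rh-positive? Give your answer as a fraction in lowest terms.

ABO cross BB × AB → offspring phenotypes: 1/2 B, 1/2 AB.
Rh cross +/- × +/+ → 1 Rh+.
Independent loci: P(type AB, Rh-positive) = 1/2 × 1 = 1/2.

1/2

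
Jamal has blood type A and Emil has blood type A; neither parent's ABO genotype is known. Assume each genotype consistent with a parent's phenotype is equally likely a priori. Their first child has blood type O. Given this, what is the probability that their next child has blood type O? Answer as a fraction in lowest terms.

Possible genotypes: Jamal ∈ {AA, AO}; Emil ∈ {AA, AO}.
Weight each parental genotype pair by prior × P(type-O child):
  AO × AO: posterior weight 1; P(next child type O) = 1/4.
Weighted sum = 1/4.

1/4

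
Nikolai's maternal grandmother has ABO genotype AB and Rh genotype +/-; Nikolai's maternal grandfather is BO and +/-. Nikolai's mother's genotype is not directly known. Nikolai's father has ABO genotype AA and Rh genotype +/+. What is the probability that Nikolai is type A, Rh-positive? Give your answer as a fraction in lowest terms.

Nikolai's mother's ABO genotype from AB × BO: 1/4 AB, 1/4 AO, 1/4 BB, 1/4 BO.
Crossing each possibility with the father AA and summing P(type A): 1/4·1/2 + 1/4·1 + 1/4·0 + 1/4·1/2 = 1/2.
Similarly for Rh via the mother's Rh distribution: P(Rh+) = 1.
Independent loci: 1/2 × 1 = 1/2.

1/2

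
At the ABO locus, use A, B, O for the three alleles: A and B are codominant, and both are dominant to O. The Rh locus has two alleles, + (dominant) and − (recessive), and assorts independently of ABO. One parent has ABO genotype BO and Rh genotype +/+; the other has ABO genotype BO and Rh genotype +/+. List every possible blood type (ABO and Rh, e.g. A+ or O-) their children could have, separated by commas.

O+, B+

Gametes from BO × BO give offspring ABO genotypes BB, BO, OO, i.e. phenotypes O, B.
Rh cross +/+ × +/+ → phenotypes Rh+.
Combining independently: O+, B+.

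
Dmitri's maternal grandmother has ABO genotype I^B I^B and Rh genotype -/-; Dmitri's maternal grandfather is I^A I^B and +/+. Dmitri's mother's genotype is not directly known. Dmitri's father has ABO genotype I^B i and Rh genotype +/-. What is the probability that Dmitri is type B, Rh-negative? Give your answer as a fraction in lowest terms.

3/16

Dmitri's mother's ABO genotype from I^B I^B × I^A I^B: 1/2 I^A I^B, 1/2 I^B I^B.
Crossing each possibility with the father I^B i and summing P(type B): 1/2·1/2 + 1/2·1 = 3/4.
Similarly for Rh via the mother's Rh distribution: P(Rh-) = 1/4.
Independent loci: 3/4 × 1/4 = 3/16.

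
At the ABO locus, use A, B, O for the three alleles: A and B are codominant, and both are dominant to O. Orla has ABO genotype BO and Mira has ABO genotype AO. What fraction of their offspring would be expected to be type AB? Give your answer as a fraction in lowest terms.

ABO cross BO × AO → offspring phenotypes: 1/4 O, 1/4 A, 1/4 B, 1/4 AB.
So P(type AB) = 1/4.

1/4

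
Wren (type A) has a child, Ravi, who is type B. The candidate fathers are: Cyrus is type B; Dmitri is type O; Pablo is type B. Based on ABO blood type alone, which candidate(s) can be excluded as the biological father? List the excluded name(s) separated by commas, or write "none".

A candidate is excluded only if no genotype consistent with his phenotype could produce a type B child with a type A mother.
Dmitri (type O): no genotype consistent with that phenotype can produce a type-B child with a type-A mother.

Dmitri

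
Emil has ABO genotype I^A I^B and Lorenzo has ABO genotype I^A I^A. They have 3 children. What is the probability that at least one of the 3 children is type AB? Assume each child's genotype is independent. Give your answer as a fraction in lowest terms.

7/8

ABO cross I^A I^B × I^A I^A → 1/2 A, 1/2 AB.
So P(type AB) = 1/2 per child.
P(none) = (1/2)^3 = 1/8; P(at least one) = 1 − 1/8 = 7/8.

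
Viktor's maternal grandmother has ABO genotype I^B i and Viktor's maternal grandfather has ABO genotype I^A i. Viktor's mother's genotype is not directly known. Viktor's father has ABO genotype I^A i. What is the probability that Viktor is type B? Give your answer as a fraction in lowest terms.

1/8

Viktor's mother's ABO genotype from I^B i × I^A i: 1/4 I^A I^B, 1/4 I^A i, 1/4 I^B i, 1/4 i i.
Crossing each possibility with the father I^A i and summing P(type B): 1/4·1/4 + 1/4·0 + 1/4·1/4 + 1/4·0 = 1/8.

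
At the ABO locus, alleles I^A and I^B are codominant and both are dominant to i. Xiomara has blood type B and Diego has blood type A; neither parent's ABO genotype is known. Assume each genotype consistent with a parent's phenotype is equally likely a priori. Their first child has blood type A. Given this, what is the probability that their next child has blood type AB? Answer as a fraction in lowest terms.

Possible genotypes: Xiomara ∈ {I^B I^B, I^B i}; Diego ∈ {I^A I^A, I^A i}.
Weight each parental genotype pair by prior × P(type-A child):
  I^B i × I^A I^A: posterior weight 2/3; P(next child type AB) = 1/2.
  I^B i × I^A i: posterior weight 1/3; P(next child type AB) = 1/4.
Weighted sum = 5/12.

5/12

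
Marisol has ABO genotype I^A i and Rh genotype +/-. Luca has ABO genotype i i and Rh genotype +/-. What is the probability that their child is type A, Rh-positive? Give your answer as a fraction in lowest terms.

ABO cross I^A i × i i → offspring phenotypes: 1/2 O, 1/2 A.
Rh cross +/- × +/- → 3/4 Rh+, 1/4 Rh-.
Independent loci: P(type A, Rh-positive) = 1/2 × 3/4 = 3/8.

3/8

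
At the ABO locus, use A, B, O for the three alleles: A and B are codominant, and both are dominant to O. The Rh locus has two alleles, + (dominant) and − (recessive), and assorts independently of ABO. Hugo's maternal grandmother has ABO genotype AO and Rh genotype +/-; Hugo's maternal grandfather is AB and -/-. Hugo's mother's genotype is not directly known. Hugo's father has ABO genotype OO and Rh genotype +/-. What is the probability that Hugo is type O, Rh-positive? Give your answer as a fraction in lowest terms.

5/32

Hugo's mother's ABO genotype from AO × AB: 1/4 AA, 1/4 AB, 1/4 AO, 1/4 BO.
Crossing each possibility with the father OO and summing P(type O): 1/4·0 + 1/4·0 + 1/4·1/2 + 1/4·1/2 = 1/4.
Similarly for Rh via the mother's Rh distribution: P(Rh+) = 5/8.
Independent loci: 1/4 × 5/8 = 5/32.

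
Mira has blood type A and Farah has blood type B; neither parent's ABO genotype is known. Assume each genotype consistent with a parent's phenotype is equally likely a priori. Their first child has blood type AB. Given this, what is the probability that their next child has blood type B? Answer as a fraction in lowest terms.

5/36

Possible genotypes: Mira ∈ {I^A I^A, I^A i}; Farah ∈ {I^B I^B, I^B i}.
Weight each parental genotype pair by prior × P(type-AB child):
  I^A I^A × I^B I^B: posterior weight 4/9; P(next child type B) = 0.
  I^A I^A × I^B i: posterior weight 2/9; P(next child type B) = 0.
  I^A i × I^B I^B: posterior weight 2/9; P(next child type B) = 1/2.
  I^A i × I^B i: posterior weight 1/9; P(next child type B) = 1/4.
Weighted sum = 5/36.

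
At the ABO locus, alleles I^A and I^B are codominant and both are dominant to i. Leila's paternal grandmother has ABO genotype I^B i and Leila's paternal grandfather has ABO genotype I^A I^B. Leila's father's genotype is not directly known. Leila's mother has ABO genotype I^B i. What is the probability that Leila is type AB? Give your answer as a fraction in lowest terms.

1/8

Leila's father's ABO genotype from I^B i × I^A I^B: 1/4 I^A I^B, 1/4 I^A i, 1/4 I^B I^B, 1/4 I^B i.
Crossing each possibility with the mother I^B i and summing P(type AB): 1/4·1/4 + 1/4·1/4 + 1/4·0 + 1/4·0 = 1/8.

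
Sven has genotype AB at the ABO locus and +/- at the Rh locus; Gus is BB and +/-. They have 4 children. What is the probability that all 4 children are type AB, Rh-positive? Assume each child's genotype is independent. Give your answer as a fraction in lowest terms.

ABO cross AB × BB → 1/2 B, 1/2 AB.
Rh cross +/- × +/- → 3/4 Rh+, 1/4 Rh-; so P(type AB, Rh-positive) = 1/2 × 3/4 = 3/8 per child.
All 4 independent: (3/8)^4 = 81/4096.

81/4096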